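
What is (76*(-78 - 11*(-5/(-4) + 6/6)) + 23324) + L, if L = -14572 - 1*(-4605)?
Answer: 5548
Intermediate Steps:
L = -9967 (L = -14572 + 4605 = -9967)
(76*(-78 - 11*(-5/(-4) + 6/6)) + 23324) + L = (76*(-78 - 11*(-5/(-4) + 6/6)) + 23324) - 9967 = (76*(-78 - 11*(-5*(-¼) + 6*(⅙))) + 23324) - 9967 = (76*(-78 - 11*(5/4 + 1)) + 23324) - 9967 = (76*(-78 - 11*9/4) + 23324) - 9967 = (76*(-78 - 99/4) + 23324) - 9967 = (76*(-411/4) + 23324) - 9967 = (-7809 + 23324) - 9967 = 15515 - 9967 = 5548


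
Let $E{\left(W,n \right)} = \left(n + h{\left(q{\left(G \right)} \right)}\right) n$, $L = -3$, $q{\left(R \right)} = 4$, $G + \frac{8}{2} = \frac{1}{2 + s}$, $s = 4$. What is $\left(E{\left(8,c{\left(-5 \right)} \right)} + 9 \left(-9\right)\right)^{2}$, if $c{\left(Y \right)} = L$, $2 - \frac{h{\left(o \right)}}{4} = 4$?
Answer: $2304$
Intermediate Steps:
$G = - \frac{23}{6}$ ($G = -4 + \frac{1}{2 + 4} = -4 + \frac{1}{6} = - \frac{23}{6} \approx -3.8333$)
$h{\left(o \right)} = -8$ ($h{\left(o \right)} = 8 - 16 = -8$)
$c{\left(Y \right)} = -3$
$E{\left(W,n \right)} = n \left(-8 + n\right)$ ($E{\left(W,n \right)} = \left(n - 8\right) n = \left(-8 + n\right) n = n \left(-8 + n\right)$)
$\left(E{\left(8,c{\left(-5 \right)} \right)} + 9 \left(-9\right)\right)^{2} = \left(- 3 \left(-8 - 3\right) + 9 \left(-9\right)\right)^{2} = \left(\left(-3\right) \left(-11\right) - 81\right)^{2} = \left(33 - 81\right)^{2} = \left(-48\right)^{2} = 2304$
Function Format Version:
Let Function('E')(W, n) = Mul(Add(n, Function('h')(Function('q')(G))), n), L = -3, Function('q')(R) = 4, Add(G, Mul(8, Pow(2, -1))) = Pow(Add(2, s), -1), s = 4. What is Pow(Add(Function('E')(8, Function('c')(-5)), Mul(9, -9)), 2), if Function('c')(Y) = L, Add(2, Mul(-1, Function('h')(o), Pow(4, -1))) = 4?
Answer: 2304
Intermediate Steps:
G = Rational(-23, 6) (G = Add(-4, Pow(Add(2, 4), -1)) = Add(-4, Pow(6, -1)) = Add(-4, Rational(1, 6)) = Rational(-23, 6) ≈ -3.8333)
Function('h')(o) = -8 (Function('h')(o) = Add(8, Mul(-4, 4)) = Add(8, -16) = -8)
Function('c')(Y) = -3
Function('E')(W, n) = Mul(n, Add(-8, n)) (Function('E')(W, n) = Mul(Add(n, -8), n) = Mul(Add(-8, n), n) = Mul(n, Add(-8, n)))
Pow(Add(Function('E')(8, Function('c')(-5)), Mul(9, -9)), 2) = Pow(Add(Mul(-3, Add(-8, -3)), Mul(9, -9)), 2) = Pow(Add(Mul(-3, -11), -81), 2) = Pow(Add(33, -81), 2) = Pow(-48, 2) = 2304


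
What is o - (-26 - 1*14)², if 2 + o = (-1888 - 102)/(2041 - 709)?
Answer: -1067927/666 ≈ -1603.5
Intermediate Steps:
o = -2327/666 (o = -2 + (-1888 - 102)/(2041 - 709) = -2 - 1990/1332 = -2 - 1990*1/1332 = -2 - 995/666 = -2327/666 ≈ -3.4940)
o - (-26 - 1*14)² = -2327/666 - (-26 - 1*14)² = -2327/666 - (-26 - 14)² = -2327/666 - 1*(-40)² = -2327/666 - 1*1600 = -2327/666 - 1600 = -1067927/666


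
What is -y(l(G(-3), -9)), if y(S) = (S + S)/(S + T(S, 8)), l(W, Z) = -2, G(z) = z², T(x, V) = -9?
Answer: -4/11 ≈ -0.36364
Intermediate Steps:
y(S) = 2*S/(-9 + S) (y(S) = (S + S)/(S - 9) = (2*S)/(-9 + S) = 2*S/(-9 + S))
-y(l(G(-3), -9)) = -2*(-2)/(-9 - 2) = -2*(-2)/(-11) = -2*(-2)*(-1)/11 = -1*4/11 = -4/11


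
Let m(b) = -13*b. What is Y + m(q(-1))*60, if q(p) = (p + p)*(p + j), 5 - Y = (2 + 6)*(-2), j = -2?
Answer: -4659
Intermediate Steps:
Y = 21 (Y = 5 - (2 + 6)*(-2) = 5 - 8*(-2) = 5 - 1*(-16) = 5 + 16 = 21)
q(p) = 2*p*(-2 + p) (q(p) = (p + p)*(p - 2) = (2*p)*(-2 + p) = 2*p*(-2 + p))
Y + m(q(-1))*60 = 21 - 26*(-1)*(-2 - 1)*60 = 21 - 26*(-1)*(-3)*60 = 21 - 13*6*60 = 21 - 78*60 = 21 - 4680 = -4659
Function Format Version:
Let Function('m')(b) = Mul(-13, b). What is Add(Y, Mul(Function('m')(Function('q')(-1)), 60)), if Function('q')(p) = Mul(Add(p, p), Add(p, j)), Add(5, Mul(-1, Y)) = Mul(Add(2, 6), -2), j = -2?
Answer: -4659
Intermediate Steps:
Y = 21 (Y = Add(5, Mul(-1, Mul(Add(2, 6), -2))) = Add(5, Mul(-1, Mul(8, -2))) = Add(5, Mul(-1, -16)) = Add(5, 16) = 21)
Function('q')(p) = Mul(2, p, Add(-2, p)) (Function('q')(p) = Mul(Add(p, p), Add(p, -2)) = Mul(Mul(2, p), Add(-2, p)) = Mul(2, p, Add(-2, p)))
Add(Y, Mul(Function('m')(Function('q')(-1)), 60)) = Add(21, Mul(Mul(-13, Mul(2, -1, Add(-2, -1))), 60)) = Add(21, Mul(Mul(-13, Mul(2, -1, -3)), 60)) = Add(21, Mul(Mul(-13, 6), 60)) = Add(21, Mul(-78, 60)) = Add(21, -4680) = -4659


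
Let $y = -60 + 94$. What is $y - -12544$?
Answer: $12578$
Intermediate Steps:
$y = 34$
$y - -12544 = 34 - -12544 = 34 + 12544 = 12578$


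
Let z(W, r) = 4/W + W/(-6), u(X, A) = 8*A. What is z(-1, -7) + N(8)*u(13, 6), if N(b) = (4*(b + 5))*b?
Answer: 119785/6 ≈ 19964.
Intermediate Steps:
N(b) = b*(20 + 4*b) (N(b) = (4*(5 + b))*b = (20 + 4*b)*b = b*(20 + 4*b))
z(W, r) = 4/W - W/6 (z(W, r) = 4/W + W*(-⅙) = 4/W - W/6)
z(-1, -7) + N(8)*u(13, 6) = (4/(-1) - ⅙*(-1)) + (4*8*(5 + 8))*(8*6) = (4*(-1) + ⅙) + (4*8*13)*48 = (-4 + ⅙) + 416*48 = -23/6 + 19968 = 119785/6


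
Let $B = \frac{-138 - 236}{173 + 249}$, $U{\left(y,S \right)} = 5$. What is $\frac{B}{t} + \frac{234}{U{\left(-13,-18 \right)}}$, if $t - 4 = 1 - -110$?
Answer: $\frac{227083}{4853} \approx 46.792$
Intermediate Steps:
$t = 115$ ($t = 4 + \left(1 - -110\right) = 4 + \left(1 + 110\right) = 4 + 111 = 115$)
$B = - \frac{187}{211}$ ($B = - \frac{374}{422} = \left(-374\right) \frac{1}{422} = - \frac{187}{211} \approx -0.88626$)
$\frac{B}{t} + \frac{234}{U{\left(-13,-18 \right)}} = - \frac{187}{211 \cdot 115} + \frac{234}{5} = \left(- \frac{187}{211}\right) \frac{1}{115} + 234 \cdot \frac{1}{5} = - \frac{187}{24265} + \frac{234}{5} = \frac{227083}{4853}$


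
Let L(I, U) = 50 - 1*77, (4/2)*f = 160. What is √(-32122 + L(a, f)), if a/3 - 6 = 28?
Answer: I*√32149 ≈ 179.3*I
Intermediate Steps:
f = 80 (f = (½)*160 = 80)
a = 102 (a = 18 + 3*28 = 18 + 84 = 102)
L(I, U) = -27 (L(I, U) = 50 - 77 = -27)
√(-32122 + L(a, f)) = √(-32122 - 27) = √(-32149) = I*√32149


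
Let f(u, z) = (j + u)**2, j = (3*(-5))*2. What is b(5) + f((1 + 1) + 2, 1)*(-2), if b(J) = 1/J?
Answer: -6759/5 ≈ -1351.8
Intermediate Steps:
j = -30 (j = -15*2 = -30)
f(u, z) = (-30 + u)**2
b(5) + f((1 + 1) + 2, 1)*(-2) = 1/5 + (-30 + ((1 + 1) + 2))**2*(-2) = 1/5 + (-30 + (2 + 2))**2*(-2) = 1/5 + (-30 + 4)**2*(-2) = 1/5 + (-26)**2*(-2) = 1/5 + 676*(-2) = 1/5 - 1352 = -6759/5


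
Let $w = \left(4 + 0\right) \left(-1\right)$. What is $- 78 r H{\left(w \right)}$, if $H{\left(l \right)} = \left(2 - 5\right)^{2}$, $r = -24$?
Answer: $16848$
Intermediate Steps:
$w = -4$ ($w = 4 \left(-1\right) = -4$)
$H{\left(l \right)} = 9$ ($H{\left(l \right)} = \left(-3\right)^{2} = 9$)
$- 78 r H{\left(w \right)} = \left(-78\right) \left(-24\right) 9 = 1872 \cdot 9 = 16848$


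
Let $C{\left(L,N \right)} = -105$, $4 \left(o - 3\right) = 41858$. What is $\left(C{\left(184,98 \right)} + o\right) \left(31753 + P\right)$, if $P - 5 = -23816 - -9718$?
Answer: $183001750$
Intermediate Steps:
$o = \frac{20935}{2}$ ($o = 3 + \frac{1}{4} \cdot 41858 = 3 + \frac{20929}{2} = \frac{20935}{2} \approx 10468.0$)
$P = -14093$ ($P = 5 - 14098 = -14093$)
$\left(C{\left(184,98 \right)} + o\right) \left(31753 + P\right) = \left(-105 + \frac{20935}{2}\right) \left(31753 - 14093\right) = \frac{20725}{2} \cdot 17660 = 183001750$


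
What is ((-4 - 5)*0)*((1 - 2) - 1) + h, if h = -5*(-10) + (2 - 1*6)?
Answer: 46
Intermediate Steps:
h = 46 (h = 50 + (2 - 6) = 50 - 4 = 46)
((-4 - 5)*0)*((1 - 2) - 1) + h = ((-4 - 5)*0)*((1 - 2) - 1) + 46 = (-9*0)*(-1 - 1) + 46 = 0*(-2) + 46 = 0 + 46 = 46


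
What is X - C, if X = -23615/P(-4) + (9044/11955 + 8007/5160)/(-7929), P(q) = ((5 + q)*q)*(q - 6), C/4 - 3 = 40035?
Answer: -524151487329823/3260817108 ≈ -1.6074e+5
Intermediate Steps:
C = 160152 (C = 12 + 4*40035 = 12 + 160140 = 160152)
P(q) = q*(-6 + q)*(5 + q) (P(q) = (q*(5 + q))*(-6 + q) = q*(-6 + q)*(5 + q))
X = -1925105849407/3260817108 (X = -23615*(-1/(4*(-30 + (-4)² - 1*(-4)))) + (9044/11955 + 8007/5160)/(-7929) = -23615*(-1/(4*(-30 + 16 + 4))) + (9044*(1/11955) + 8007*(1/5160))*(-1/7929) = -23615/((-4*(-10))) + (9044/11955 + 2669/1720)*(-1/7929) = -23615/40 + (1898543/822504)*(-1/7929) = -23615*1/40 - 1898543/6521634216 = -4723/8 - 1898543/6521634216 = -1925105849407/3260817108 ≈ -590.38)
X - C = -1925105849407/3260817108 - 1*160152 = -1925105849407/3260817108 - 160152 = -524151487329823/3260817108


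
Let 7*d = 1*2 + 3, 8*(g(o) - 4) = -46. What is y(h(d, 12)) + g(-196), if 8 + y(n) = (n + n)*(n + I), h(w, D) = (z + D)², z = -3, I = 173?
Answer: 164553/4 ≈ 41138.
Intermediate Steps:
g(o) = -7/4 (g(o) = 4 + (⅛)*(-46) = 4 - 23/4 = -7/4)
d = 5/7 (d = (1*2 + 3)/7 = (2 + 3)/7 = (⅐)*5 = 5/7 ≈ 0.71429)
h(w, D) = (-3 + D)²
y(n) = -8 + 2*n*(173 + n) (y(n) = -8 + (n + n)*(n + 173) = -8 + (2*n)*(173 + n) = -8 + 2*n*(173 + n))
y(h(d, 12)) + g(-196) = (-8 + 2*((-3 + 12)²)² + 346*(-3 + 12)²) - 7/4 = (-8 + 2*(9²)² + 346*9²) - 7/4 = (-8 + 2*81² + 346*81) - 7/4 = (-8 + 2*6561 + 28026) - 7/4 = (-8 + 13122 + 28026) - 7/4 = 41140 - 7/4 = 164553/4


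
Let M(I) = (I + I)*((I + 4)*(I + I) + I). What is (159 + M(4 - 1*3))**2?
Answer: 32761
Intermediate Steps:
M(I) = 2*I*(I + 2*I*(4 + I)) (M(I) = (2*I)*((4 + I)*(2*I) + I) = (2*I)*(2*I*(4 + I) + I) = (2*I)*(I + 2*I*(4 + I)) = 2*I*(I + 2*I*(4 + I)))
(159 + M(4 - 1*3))**2 = (159 + (4 - 1*3)**2*(18 + 4*(4 - 1*3)))**2 = (159 + (4 - 3)**2*(18 + 4*(4 - 3)))**2 = (159 + 1**2*(18 + 4*1))**2 = (159 + 1*(18 + 4))**2 = (159 + 1*22)**2 = (159 + 22)**2 = 181**2 = 32761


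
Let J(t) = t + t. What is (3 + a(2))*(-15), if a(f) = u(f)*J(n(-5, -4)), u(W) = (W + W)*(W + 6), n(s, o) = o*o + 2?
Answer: -17325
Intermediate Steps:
n(s, o) = 2 + o² (n(s, o) = o² + 2 = 2 + o²)
u(W) = 2*W*(6 + W) (u(W) = (2*W)*(6 + W) = 2*W*(6 + W))
J(t) = 2*t
a(f) = 72*f*(6 + f) (a(f) = (2*f*(6 + f))*(2*(2 + (-4)²)) = (2*f*(6 + f))*(2*(2 + 16)) = (2*f*(6 + f))*(2*18) = (2*f*(6 + f))*36 = 72*f*(6 + f))
(3 + a(2))*(-15) = (3 + 72*2*(6 + 2))*(-15) = (3 + 72*2*8)*(-15) = (3 + 1152)*(-15) = 1155*(-15) = -17325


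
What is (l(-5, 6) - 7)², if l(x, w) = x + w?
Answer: 36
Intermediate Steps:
l(x, w) = w + x
(l(-5, 6) - 7)² = ((6 - 5) - 7)² = (1 - 7)² = (-6)² = 36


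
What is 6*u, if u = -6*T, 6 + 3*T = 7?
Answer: -12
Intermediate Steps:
T = ⅓ (T = -2 + (⅓)*7 = -2 + 7/3 = ⅓ ≈ 0.33333)
u = -2 (u = -6*⅓ = -2)
6*u = 6*(-2) = -12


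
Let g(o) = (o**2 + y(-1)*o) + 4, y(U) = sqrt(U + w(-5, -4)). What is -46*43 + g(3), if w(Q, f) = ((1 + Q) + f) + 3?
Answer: -1965 + 3*I*sqrt(6) ≈ -1965.0 + 7.3485*I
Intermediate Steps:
w(Q, f) = 4 + Q + f (w(Q, f) = (1 + Q + f) + 3 = 4 + Q + f)
y(U) = sqrt(-5 + U) (y(U) = sqrt(U + (4 - 5 - 4)) = sqrt(U - 5) = sqrt(-5 + U))
g(o) = 4 + o**2 + I*o*sqrt(6) (g(o) = (o**2 + sqrt(-5 - 1)*o) + 4 = (o**2 + sqrt(-6)*o) + 4 = (o**2 + (I*sqrt(6))*o) + 4 = (o**2 + I*o*sqrt(6)) + 4 = 4 + o**2 + I*o*sqrt(6))
-46*43 + g(3) = -46*43 + (4 + 3**2 + I*3*sqrt(6)) = -1978 + (4 + 9 + 3*I*sqrt(6)) = -1978 + (13 + 3*I*sqrt(6)) = -1965 + 3*I*sqrt(6)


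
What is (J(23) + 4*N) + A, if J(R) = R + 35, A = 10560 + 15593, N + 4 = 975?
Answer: 30095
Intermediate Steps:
N = 971 (N = -4 + 975 = 971)
A = 26153
J(R) = 35 + R
(J(23) + 4*N) + A = ((35 + 23) + 4*971) + 26153 = (58 + 3884) + 26153 = 3942 + 26153 = 30095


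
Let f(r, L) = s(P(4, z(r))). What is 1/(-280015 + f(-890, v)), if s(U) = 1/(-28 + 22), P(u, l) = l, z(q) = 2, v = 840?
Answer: -6/1680091 ≈ -3.5712e-6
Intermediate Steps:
s(U) = -1/6 (s(U) = 1/(-6) = -1/6)
f(r, L) = -1/6
1/(-280015 + f(-890, v)) = 1/(-280015 - 1/6) = 1/(-1680091/6) = -6/1680091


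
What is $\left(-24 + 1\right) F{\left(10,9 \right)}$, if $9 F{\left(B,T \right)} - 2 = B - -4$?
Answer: $- \frac{368}{9} \approx -40.889$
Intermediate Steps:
$F{\left(B,T \right)} = \frac{2}{3} + \frac{B}{9}$ ($F{\left(B,T \right)} = \frac{2}{9} + \frac{B - -4}{9} = \frac{2}{9} + \frac{B + 4}{9} = \frac{2}{9} + \frac{4 + B}{9} = \frac{2}{9} + \left(\frac{4}{9} + \frac{B}{9}\right) = \frac{2}{3} + \frac{B}{9}$)
$\left(-24 + 1\right) F{\left(10,9 \right)} = \left(-24 + 1\right) \left(\frac{2}{3} + \frac{1}{9} \cdot 10\right) = - 23 \left(\frac{2}{3} + \frac{10}{9}\right) = \left(-23\right) \frac{16}{9} = - \frac{368}{9}$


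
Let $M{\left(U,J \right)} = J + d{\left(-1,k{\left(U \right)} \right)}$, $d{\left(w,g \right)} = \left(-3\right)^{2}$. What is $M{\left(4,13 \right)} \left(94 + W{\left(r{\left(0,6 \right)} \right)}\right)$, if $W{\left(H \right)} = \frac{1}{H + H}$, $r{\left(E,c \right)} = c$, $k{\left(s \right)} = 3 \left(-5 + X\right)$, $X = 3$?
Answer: $\frac{12419}{6} \approx 2069.8$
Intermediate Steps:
$k{\left(s \right)} = -6$ ($k{\left(s \right)} = 3 \left(-5 + 3\right) = 3 \left(-2\right) = -6$)
$W{\left(H \right)} = \frac{1}{2 H}$
$d{\left(w,g \right)} = 9$
$M{\left(U,J \right)} = 9 + J$ ($M{\left(U,J \right)} = J + 9 = 9 + J$)
$M{\left(4,13 \right)} \left(94 + W{\left(r{\left(0,6 \right)} \right)}\right) = \left(9 + 13\right) \left(94 + \frac{1}{2 \cdot 6}\right) = 22 \left(94 + \frac{1}{2} \cdot \frac{1}{6}\right) = 22 \left(94 + \frac{1}{12}\right) = 22 \cdot \frac{1129}{12} = \frac{12419}{6}$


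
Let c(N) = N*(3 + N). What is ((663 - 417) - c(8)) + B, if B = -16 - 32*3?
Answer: 46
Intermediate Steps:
B = -112 (B = -16 - 96 = -112)
((663 - 417) - c(8)) + B = ((663 - 417) - 8*(3 + 8)) - 112 = (246 - 8*11) - 112 = (246 - 1*88) - 112 = (246 - 88) - 112 = 158 - 112 = 46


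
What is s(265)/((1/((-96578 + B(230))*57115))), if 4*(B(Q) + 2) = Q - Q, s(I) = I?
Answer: -1461784175500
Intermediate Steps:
B(Q) = -2 (B(Q) = -2 + (Q - Q)/4 = -2 + (¼)*0 = -2 + 0 = -2)
s(265)/((1/((-96578 + B(230))*57115))) = 265/((1/(-96578 - 2*57115))) = 265/(((1/57115)/(-96580))) = 265/((-1/96580*1/57115)) = 265/(-1/5516166700) = 265*(-5516166700) = -1461784175500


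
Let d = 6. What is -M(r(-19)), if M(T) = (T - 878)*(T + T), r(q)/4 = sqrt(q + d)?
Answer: 416 + 7024*I*sqrt(13) ≈ 416.0 + 25325.0*I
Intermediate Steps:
r(q) = 4*sqrt(6 + q) (r(q) = 4*sqrt(q + 6) = 4*sqrt(6 + q))
M(T) = 2*T*(-878 + T) (M(T) = (-878 + T)*(2*T) = 2*T*(-878 + T))
-M(r(-19)) = -2*4*sqrt(6 - 19)*(-878 + 4*sqrt(6 - 19)) = -2*4*sqrt(-13)*(-878 + 4*sqrt(-13)) = -2*4*(I*sqrt(13))*(-878 + 4*(I*sqrt(13))) = -2*4*I*sqrt(13)*(-878 + 4*I*sqrt(13)) = -8*I*sqrt(13)*(-878 + 4*I*sqrt(13))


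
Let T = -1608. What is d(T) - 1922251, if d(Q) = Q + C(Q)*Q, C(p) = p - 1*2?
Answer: 665021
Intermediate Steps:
C(p) = -2 + p (C(p) = p - 2 = -2 + p)
d(Q) = Q + Q*(-2 + Q) (d(Q) = Q + (-2 + Q)*Q = Q + Q*(-2 + Q))
d(T) - 1922251 = -1608*(-1 - 1608) - 1922251 = -1608*(-1609) - 1922251 = 2587272 - 1922251 = 665021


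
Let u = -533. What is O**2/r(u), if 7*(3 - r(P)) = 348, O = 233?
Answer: -380023/327 ≈ -1162.2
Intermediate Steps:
r(P) = -327/7 (r(P) = 3 - 1/7*348 = 3 - 348/7 = -327/7)
O**2/r(u) = 233**2/(-327/7) = 54289*(-7/327) = -380023/327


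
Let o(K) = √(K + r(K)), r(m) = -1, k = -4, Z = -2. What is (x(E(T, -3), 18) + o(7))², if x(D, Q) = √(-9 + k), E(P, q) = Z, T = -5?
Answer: -7 + 2*I*√78 ≈ -7.0 + 17.664*I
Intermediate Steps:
E(P, q) = -2
x(D, Q) = I*√13 (x(D, Q) = √(-9 - 4) = √(-13) = I*√13)
o(K) = √(-1 + K) (o(K) = √(K - 1) = √(-1 + K))
(x(E(T, -3), 18) + o(7))² = (I*√13 + √(-1 + 7))² = (I*√13 + √6)² = (√6 + I*√13)²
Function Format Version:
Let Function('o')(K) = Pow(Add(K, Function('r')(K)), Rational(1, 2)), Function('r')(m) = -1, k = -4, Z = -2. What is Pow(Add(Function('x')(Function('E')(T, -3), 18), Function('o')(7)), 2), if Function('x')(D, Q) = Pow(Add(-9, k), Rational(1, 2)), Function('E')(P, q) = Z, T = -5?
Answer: Add(-7, Mul(2, I, Pow(78, Rational(1, 2)))) ≈ Add(-7.0000, Mul(17.664, I))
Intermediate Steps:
Function('E')(P, q) = -2
Function('x')(D, Q) = Mul(I, Pow(13, Rational(1, 2))) (Function('x')(D, Q) = Pow(Add(-9, -4), Rational(1, 2)) = Pow(-13, Rational(1, 2)) = Mul(I, Pow(13, Rational(1, 2))))
Function('o')(K) = Pow(Add(-1, K), Rational(1, 2)) (Function('o')(K) = Pow(Add(K, -1), Rational(1, 2)) = Pow(Add(-1, K), Rational(1, 2)))
Pow(Add(Function('x')(Function('E')(T, -3), 18), Function('o')(7)), 2) = Pow(Add(Mul(I, Pow(13, Rational(1, 2))), Pow(Add(-1, 7), Rational(1, 2))), 2) = Pow(Add(Mul(I, Pow(13, Rational(1, 2))), Pow(6, Rational(1, 2))), 2) = Pow(Add(Pow(6, Rational(1, 2)), Mul(I, Pow(13, Rational(1, 2)))), 2)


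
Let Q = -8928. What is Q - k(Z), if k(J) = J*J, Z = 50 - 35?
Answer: -9153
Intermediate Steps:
Z = 15
k(J) = J²
Q - k(Z) = -8928 - 1*15² = -8928 - 1*225 = -8928 - 225 = -9153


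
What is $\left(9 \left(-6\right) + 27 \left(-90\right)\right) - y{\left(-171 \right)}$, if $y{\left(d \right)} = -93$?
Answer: $-2391$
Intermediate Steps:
$\left(9 \left(-6\right) + 27 \left(-90\right)\right) - y{\left(-171 \right)} = \left(9 \left(-6\right) + 27 \left(-90\right)\right) - -93 = \left(-54 - 2430\right) + 93 = -2484 + 93 = -2391$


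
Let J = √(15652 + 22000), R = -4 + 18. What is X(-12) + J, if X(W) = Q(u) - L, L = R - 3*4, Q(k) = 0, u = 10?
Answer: -2 + 2*√9413 ≈ 192.04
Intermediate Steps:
R = 14
L = 2 (L = 14 - 3*4 = 14 - 12 = 2)
X(W) = -2 (X(W) = 0 - 1*2 = 0 - 2 = -2)
J = 2*√9413 (J = √37652 = 2*√9413 ≈ 194.04)
X(-12) + J = -2 + 2*√9413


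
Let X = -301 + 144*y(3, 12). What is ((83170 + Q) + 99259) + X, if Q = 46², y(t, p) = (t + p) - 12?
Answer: 184676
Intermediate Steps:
y(t, p) = -12 + p + t (y(t, p) = (p + t) - 12 = -12 + p + t)
Q = 2116
X = 131 (X = -301 + 144*(-12 + 12 + 3) = -301 + 144*3 = -301 + 432 = 131)
((83170 + Q) + 99259) + X = ((83170 + 2116) + 99259) + 131 = (85286 + 99259) + 131 = 184545 + 131 = 184676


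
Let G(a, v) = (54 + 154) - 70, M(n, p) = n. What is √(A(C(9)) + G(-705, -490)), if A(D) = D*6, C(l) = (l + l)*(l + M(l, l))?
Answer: √2082 ≈ 45.629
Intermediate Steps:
C(l) = 4*l² (C(l) = (l + l)*(l + l) = (2*l)*(2*l) = 4*l²)
G(a, v) = 138 (G(a, v) = 208 - 70 = 138)
A(D) = 6*D
√(A(C(9)) + G(-705, -490)) = √(6*(4*9²) + 138) = √(6*(4*81) + 138) = √(6*324 + 138) = √(1944 + 138) = √2082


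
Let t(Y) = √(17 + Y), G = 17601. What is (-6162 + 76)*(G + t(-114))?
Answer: -107119686 - 6086*I*√97 ≈ -1.0712e+8 - 59940.0*I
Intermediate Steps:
(-6162 + 76)*(G + t(-114)) = (-6162 + 76)*(17601 + √(17 - 114)) = -6086*(17601 + √(-97)) = -6086*(17601 + I*√97) = -107119686 - 6086*I*√97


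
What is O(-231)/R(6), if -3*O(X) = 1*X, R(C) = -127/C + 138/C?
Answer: 42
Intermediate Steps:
R(C) = 11/C
O(X) = -X/3
O(-231)/R(6) = (-1/3*(-231))/((11/6)) = 77/((11*(1/6))) = 77/(11/6) = 77*(6/11) = 42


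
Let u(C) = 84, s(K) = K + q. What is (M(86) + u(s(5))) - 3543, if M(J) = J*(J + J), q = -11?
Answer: 11333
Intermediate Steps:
s(K) = -11 + K (s(K) = K - 11 = -11 + K)
M(J) = 2*J**2 (M(J) = J*(2*J) = 2*J**2)
(M(86) + u(s(5))) - 3543 = (2*86**2 + 84) - 3543 = (2*7396 + 84) - 3543 = (14792 + 84) - 3543 = 14876 - 3543 = 11333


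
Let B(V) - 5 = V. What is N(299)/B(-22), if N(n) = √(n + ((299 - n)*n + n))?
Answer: -√598/17 ≈ -1.4385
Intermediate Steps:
B(V) = 5 + V
N(n) = √(2*n + n*(299 - n)) (N(n) = √(n + (n*(299 - n) + n)) = √(n + (n + n*(299 - n))) = √(2*n + n*(299 - n)))
N(299)/B(-22) = √(299*(301 - 1*299))/(5 - 22) = √(299*(301 - 299))/(-17) = √(299*2)*(-1/17) = √598*(-1/17) = -√598/17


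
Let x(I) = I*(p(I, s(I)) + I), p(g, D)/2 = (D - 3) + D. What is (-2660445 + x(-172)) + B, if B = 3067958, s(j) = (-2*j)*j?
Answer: 41145713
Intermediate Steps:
s(j) = -2*j²
p(g, D) = -6 + 4*D (p(g, D) = 2*((D - 3) + D) = 2*((-3 + D) + D) = 2*(-3 + 2*D) = -6 + 4*D)
x(I) = I*(-6 + I - 8*I²) (x(I) = I*((-6 + 4*(-2*I²)) + I) = I*((-6 - 8*I²) + I) = I*(-6 + I - 8*I²))
(-2660445 + x(-172)) + B = (-2660445 - 172*(-6 - 172 - 8*(-172)²)) + 3067958 = (-2660445 - 172*(-6 - 172 - 8*29584)) + 3067958 = (-2660445 - 172*(-6 - 172 - 236672)) + 3067958 = (-2660445 - 172*(-236850)) + 3067958 = (-2660445 + 40738200) + 3067958 = 38077755 + 3067958 = 41145713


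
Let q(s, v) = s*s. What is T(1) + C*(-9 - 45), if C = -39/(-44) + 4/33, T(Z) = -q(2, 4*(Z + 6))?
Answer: -1285/22 ≈ -58.409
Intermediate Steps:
q(s, v) = s²
T(Z) = -4 (T(Z) = -1*2² = -1*4 = -4)
C = 133/132 (C = -39*(-1/44) + 4*(1/33) = 39/44 + 4/33 = 133/132 ≈ 1.0076)
T(1) + C*(-9 - 45) = -4 + 133*(-9 - 45)/132 = -4 + (133/132)*(-54) = -4 - 1197/22 = -1285/22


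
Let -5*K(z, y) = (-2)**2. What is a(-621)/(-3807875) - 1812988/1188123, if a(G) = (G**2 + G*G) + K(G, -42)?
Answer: -39100043068438/22621119343125 ≈ -1.7285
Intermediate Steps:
K(z, y) = -4/5 (K(z, y) = -1/5*(-2)**2 = -1/5*4 = -4/5)
a(G) = -4/5 + 2*G**2 (a(G) = (G**2 + G*G) - 4/5 = (G**2 + G**2) - 4/5 = 2*G**2 - 4/5 = -4/5 + 2*G**2)
a(-621)/(-3807875) - 1812988/1188123 = (-4/5 + 2*(-621)**2)/(-3807875) - 1812988/1188123 = (-4/5 + 2*385641)*(-1/3807875) - 1812988*1/1188123 = (-4/5 + 771282)*(-1/3807875) - 1812988/1188123 = (3856406/5)*(-1/3807875) - 1812988/1188123 = -3856406/19039375 - 1812988/1188123 = -39100043068438/22621119343125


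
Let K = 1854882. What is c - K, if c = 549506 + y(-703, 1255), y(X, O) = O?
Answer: -1304121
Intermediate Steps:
c = 550761 (c = 549506 + 1255 = 550761)
c - K = 550761 - 1*1854882 = 550761 - 1854882 = -1304121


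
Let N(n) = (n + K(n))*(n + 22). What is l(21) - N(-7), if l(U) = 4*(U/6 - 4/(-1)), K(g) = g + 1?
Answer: 225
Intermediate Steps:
K(g) = 1 + g
N(n) = (1 + 2*n)*(22 + n) (N(n) = (n + (1 + n))*(n + 22) = (1 + 2*n)*(22 + n))
l(U) = 16 + 2*U/3 (l(U) = 4*(U*(⅙) - 4*(-1)) = 4*(U/6 + 4) = 4*(4 + U/6) = 16 + 2*U/3)
l(21) - N(-7) = (16 + (⅔)*21) - (22 + 2*(-7)² + 45*(-7)) = (16 + 14) - (22 + 2*49 - 315) = 30 - (22 + 98 - 315) = 30 - 1*(-195) = 30 + 195 = 225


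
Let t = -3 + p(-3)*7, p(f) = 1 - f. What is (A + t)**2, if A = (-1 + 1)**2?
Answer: 625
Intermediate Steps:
A = 0 (A = 0**2 = 0)
t = 25 (t = -3 + (1 - 1*(-3))*7 = -3 + (1 + 3)*7 = -3 + 4*7 = -3 + 28 = 25)
(A + t)**2 = (0 + 25)**2 = 25**2 = 625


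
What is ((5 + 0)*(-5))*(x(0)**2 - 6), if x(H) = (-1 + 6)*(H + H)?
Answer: 150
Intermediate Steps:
x(H) = 10*H (x(H) = 5*(2*H) = 10*H)
((5 + 0)*(-5))*(x(0)**2 - 6) = ((5 + 0)*(-5))*((10*0)**2 - 6) = (5*(-5))*(0**2 - 6) = -25*(0 - 6) = -25*(-6) = 150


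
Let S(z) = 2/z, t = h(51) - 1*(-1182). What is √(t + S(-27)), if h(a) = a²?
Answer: √306417/9 ≈ 61.505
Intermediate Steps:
t = 3783 (t = 51² - 1*(-1182) = 2601 + 1182 = 3783)
√(t + S(-27)) = √(3783 + 2/(-27)) = √(3783 + 2*(-1/27)) = √(3783 - 2/27) = √(102139/27) = √306417/9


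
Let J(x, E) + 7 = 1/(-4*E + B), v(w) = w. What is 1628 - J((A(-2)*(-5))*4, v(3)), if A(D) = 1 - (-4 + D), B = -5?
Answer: 27796/17 ≈ 1635.1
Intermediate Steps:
A(D) = 5 - D (A(D) = 1 + (4 - D) = 5 - D)
J(x, E) = -7 + 1/(-5 - 4*E) (J(x, E) = -7 + 1/(-4*E - 5) = -7 + 1/(-5 - 4*E))
1628 - J((A(-2)*(-5))*4, v(3)) = 1628 - 4*(-9 - 7*3)/(5 + 4*3) = 1628 - 4*(-9 - 21)/(5 + 12) = 1628 - 4*(-30)/17 = 1628 - 1*(-120/17) = 1628 + 120/17 = 27796/17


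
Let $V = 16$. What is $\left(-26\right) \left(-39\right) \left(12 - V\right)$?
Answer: $-4056$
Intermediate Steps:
$\left(-26\right) \left(-39\right) \left(12 - V\right) = \left(-26\right) \left(-39\right) \left(12 - 16\right) = 1014 \left(12 - 16\right) = 1014 \left(-4\right) = -4056$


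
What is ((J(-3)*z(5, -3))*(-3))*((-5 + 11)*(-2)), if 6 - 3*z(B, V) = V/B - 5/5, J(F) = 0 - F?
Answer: 1368/5 ≈ 273.60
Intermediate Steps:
J(F) = -F
z(B, V) = 7/3 - V/(3*B) (z(B, V) = 2 - (V/B - 5/5)/3 = 2 - (V/B - 5*⅕)/3 = 2 - (V/B - 1)/3 = 2 - (-1 + V/B)/3 = 2 + (⅓ - V/(3*B)) = 7/3 - V/(3*B))
((J(-3)*z(5, -3))*(-3))*((-5 + 11)*(-2)) = (((-1*(-3))*((⅓)*(-1*(-3) + 7*5)/5))*(-3))*((-5 + 11)*(-2)) = ((3*((⅓)*(⅕)*(3 + 35)))*(-3))*(6*(-2)) = ((3*((⅓)*(⅕)*38))*(-3))*(-12) = ((3*(38/15))*(-3))*(-12) = ((38/5)*(-3))*(-12) = -114/5*(-12) = 1368/5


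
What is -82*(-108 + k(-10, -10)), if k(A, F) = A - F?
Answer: 8856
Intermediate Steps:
-82*(-108 + k(-10, -10)) = -82*(-108 + (-10 - 1*(-10))) = -82*(-108 + (-10 + 10)) = -82*(-108 + 0) = -82*(-108) = 8856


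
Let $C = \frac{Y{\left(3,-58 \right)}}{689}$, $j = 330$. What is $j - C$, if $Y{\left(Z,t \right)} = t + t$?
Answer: $\frac{227486}{689} \approx 330.17$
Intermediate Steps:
$Y{\left(Z,t \right)} = 2 t$
$C = - \frac{116}{689}$ ($C = \frac{2 \left(-58\right)}{689} = \left(-116\right) \frac{1}{689} = - \frac{116}{689} \approx -0.16836$)
$j - C = 330 - - \frac{116}{689} = 330 + \frac{116}{689} = \frac{227486}{689}$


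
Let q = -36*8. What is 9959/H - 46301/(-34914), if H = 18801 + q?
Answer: 36511483/19586754 ≈ 1.8641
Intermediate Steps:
q = -288
H = 18513 (H = 18801 - 288 = 18513)
9959/H - 46301/(-34914) = 9959/18513 - 46301/(-34914) = 9959*(1/18513) - 46301*(-1/34914) = 9959/18513 + 46301/34914 = 36511483/19586754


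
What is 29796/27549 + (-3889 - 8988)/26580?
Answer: 48581023/81361380 ≈ 0.59710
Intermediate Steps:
29796/27549 + (-3889 - 8988)/26580 = 29796*(1/27549) - 12877*1/26580 = 9932/9183 - 12877/26580 = 48581023/81361380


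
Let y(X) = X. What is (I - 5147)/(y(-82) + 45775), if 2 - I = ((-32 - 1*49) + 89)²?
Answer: -5209/45693 ≈ -0.11400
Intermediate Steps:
I = -62 (I = 2 - ((-32 - 1*49) + 89)² = 2 - ((-32 - 49) + 89)² = 2 - (-81 + 89)² = 2 - 1*8² = 2 - 1*64 = 2 - 64 = -62)
(I - 5147)/(y(-82) + 45775) = (-62 - 5147)/(-82 + 45775) = -5209/45693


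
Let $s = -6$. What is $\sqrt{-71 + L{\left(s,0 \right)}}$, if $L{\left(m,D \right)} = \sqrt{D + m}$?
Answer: $\sqrt{-71 + i \sqrt{6}} \approx 0.1453 + 8.4274 i$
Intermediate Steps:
$\sqrt{-71 + L{\left(s,0 \right)}} = \sqrt{-71 + \sqrt{0 - 6}} = \sqrt{-71 + \sqrt{-6}} = \sqrt{-71 + i \sqrt{6}}$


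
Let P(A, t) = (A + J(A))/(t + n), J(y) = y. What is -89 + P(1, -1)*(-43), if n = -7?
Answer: -313/4 ≈ -78.250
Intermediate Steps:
P(A, t) = 2*A/(-7 + t) (P(A, t) = (A + A)/(t - 7) = (2*A)/(-7 + t) = 2*A/(-7 + t))
-89 + P(1, -1)*(-43) = -89 + (2*1/(-7 - 1))*(-43) = -89 + (2*1/(-8))*(-43) = -89 + (2*1*(-⅛))*(-43) = -89 - ¼*(-43) = -89 + 43/4 = -313/4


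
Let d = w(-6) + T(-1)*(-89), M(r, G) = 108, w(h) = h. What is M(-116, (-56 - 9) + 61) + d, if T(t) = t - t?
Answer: 102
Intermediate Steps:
T(t) = 0
d = -6 (d = -6 + 0*(-89) = -6 + 0 = -6)
M(-116, (-56 - 9) + 61) + d = 108 - 6 = 102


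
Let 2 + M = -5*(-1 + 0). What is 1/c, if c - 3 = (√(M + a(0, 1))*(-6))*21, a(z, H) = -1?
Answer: -1/10581 - 14*√2/3527 ≈ -0.0057081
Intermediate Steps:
M = 3 (M = -2 - 5*(-1 + 0) = -2 - 5*(-1) = -2 + 5 = 3)
c = 3 - 126*√2 (c = 3 + (√(3 - 1)*(-6))*21 = 3 + (√2*(-6))*21 = 3 - 6*√2*21 = 3 - 126*√2 ≈ -175.19)
1/c = 1/(3 - 126*√2)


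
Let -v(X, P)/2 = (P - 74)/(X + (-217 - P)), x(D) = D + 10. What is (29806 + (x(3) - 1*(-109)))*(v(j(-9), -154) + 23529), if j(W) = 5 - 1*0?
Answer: 703940616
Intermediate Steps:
j(W) = 5 (j(W) = 5 + 0 = 5)
x(D) = 10 + D
v(X, P) = -2*(-74 + P)/(-217 + X - P) (v(X, P) = -2*(P - 74)/(X + (-217 - P)) = -2*(-74 + P)/(-217 + X - P))
(29806 + (x(3) - 1*(-109)))*(v(j(-9), -154) + 23529) = (29806 + ((10 + 3) - 1*(-109)))*(2*(-74 - 154)/(217 - 154 - 1*5) + 23529) = (29806 + (13 + 109))*(2*(-228)/(217 - 154 - 5) + 23529) = (29806 + 122)*(2*(-228)/58 + 23529) = 29928*(2*(1/58)*(-228) + 23529) = 29928*(-228/29 + 23529) = 29928*(682113/29) = 703940616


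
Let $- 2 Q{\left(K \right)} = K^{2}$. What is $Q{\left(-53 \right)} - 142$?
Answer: $- \frac{3093}{2} \approx -1546.5$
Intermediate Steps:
$Q{\left(K \right)} = - \frac{K^{2}}{2}$
$Q{\left(-53 \right)} - 142 = - \frac{\left(-53\right)^{2}}{2} - 142 = \left(- \frac{1}{2}\right) 2809 - 142 = - \frac{2809}{2} - 142 = - \frac{3093}{2}$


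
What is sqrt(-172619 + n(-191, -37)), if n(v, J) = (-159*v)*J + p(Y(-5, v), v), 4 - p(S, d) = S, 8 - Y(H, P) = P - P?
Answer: 2*I*sqrt(324069) ≈ 1138.5*I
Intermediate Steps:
Y(H, P) = 8 (Y(H, P) = 8 - (P - P) = 8 - 1*0 = 8 + 0 = 8)
p(S, d) = 4 - S
n(v, J) = -4 - 159*J*v (n(v, J) = (-159*v)*J + (4 - 1*8) = -159*J*v + (4 - 8) = -159*J*v - 4 = -4 - 159*J*v)
sqrt(-172619 + n(-191, -37)) = sqrt(-172619 + (-4 - 159*(-37)*(-191))) = sqrt(-172619 + (-4 - 1123653)) = sqrt(-172619 - 1123657) = sqrt(-1296276) = 2*I*sqrt(324069)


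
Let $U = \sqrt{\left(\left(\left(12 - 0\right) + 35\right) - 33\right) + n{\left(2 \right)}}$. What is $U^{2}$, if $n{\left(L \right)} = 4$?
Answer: $18$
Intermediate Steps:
$U = 3 \sqrt{2}$ ($U = \sqrt{\left(\left(\left(12 - 0\right) + 35\right) - 33\right) + 4} = \sqrt{\left(\left(\left(12 + 0\right) + 35\right) - 33\right) + 4} = \sqrt{\left(\left(12 + 35\right) - 33\right) + 4} = \sqrt{\left(47 - 33\right) + 4} = \sqrt{14 + 4} = \sqrt{18} = 3 \sqrt{2} \approx 4.2426$)
$U^{2} = \left(3 \sqrt{2}\right)^{2} = 18$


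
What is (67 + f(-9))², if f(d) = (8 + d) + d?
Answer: 3249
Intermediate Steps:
f(d) = 8 + 2*d
(67 + f(-9))² = (67 + (8 + 2*(-9)))² = (67 + (8 - 18))² = (67 - 10)² = 57² = 3249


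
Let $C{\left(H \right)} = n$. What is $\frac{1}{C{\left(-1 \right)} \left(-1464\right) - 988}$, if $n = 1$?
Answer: $- \frac{1}{2452} \approx -0.00040783$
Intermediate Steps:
$C{\left(H \right)} = 1$
$\frac{1}{C{\left(-1 \right)} \left(-1464\right) - 988} = \frac{1}{1 \left(-1464\right) - 988} = \frac{1}{-1464 - 988} = \frac{1}{-2452} = - \frac{1}{2452}$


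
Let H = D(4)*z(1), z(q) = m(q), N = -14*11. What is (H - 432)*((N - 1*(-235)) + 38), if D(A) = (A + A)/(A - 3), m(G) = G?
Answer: -50456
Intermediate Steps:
N = -154
z(q) = q
D(A) = 2*A/(-3 + A) (D(A) = (2*A)/(-3 + A) = 2*A/(-3 + A))
H = 8 (H = (2*4/(-3 + 4))*1 = (2*4/1)*1 = (2*4*1)*1 = 8*1 = 8)
(H - 432)*((N - 1*(-235)) + 38) = (8 - 432)*((-154 - 1*(-235)) + 38) = -424*((-154 + 235) + 38) = -424*(81 + 38) = -424*119 = -50456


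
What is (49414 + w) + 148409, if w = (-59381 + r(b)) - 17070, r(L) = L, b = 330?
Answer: 121702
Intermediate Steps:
w = -76121 (w = (-59381 + 330) - 17070 = -59051 - 17070 = -76121)
(49414 + w) + 148409 = (49414 - 76121) + 148409 = -26707 + 148409 = 121702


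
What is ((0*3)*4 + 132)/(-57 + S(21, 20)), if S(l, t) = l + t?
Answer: -33/4 ≈ -8.2500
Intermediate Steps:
((0*3)*4 + 132)/(-57 + S(21, 20)) = ((0*3)*4 + 132)/(-57 + (21 + 20)) = (0*4 + 132)/(-57 + 41) = (0 + 132)/(-16) = 132*(-1/16) = -33/4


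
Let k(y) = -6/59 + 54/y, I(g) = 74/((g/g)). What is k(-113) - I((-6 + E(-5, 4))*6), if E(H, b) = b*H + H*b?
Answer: -497222/6667 ≈ -74.580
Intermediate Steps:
E(H, b) = 2*H*b (E(H, b) = H*b + H*b = 2*H*b)
I(g) = 74 (I(g) = 74/1 = 74*1 = 74)
k(y) = -6/59 + 54/y (k(y) = -6*1/59 + 54/y = -6/59 + 54/y)
k(-113) - I((-6 + E(-5, 4))*6) = (-6/59 + 54/(-113)) - 1*74 = (-6/59 + 54*(-1/113)) - 74 = (-6/59 - 54/113) - 74 = -3864/6667 - 74 = -497222/6667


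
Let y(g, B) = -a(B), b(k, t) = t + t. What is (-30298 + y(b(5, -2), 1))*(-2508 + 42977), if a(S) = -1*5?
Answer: -1225927417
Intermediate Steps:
a(S) = -5
b(k, t) = 2*t
y(g, B) = 5 (y(g, B) = -1*(-5) = 5)
(-30298 + y(b(5, -2), 1))*(-2508 + 42977) = (-30298 + 5)*(-2508 + 42977) = -30293*40469 = -1225927417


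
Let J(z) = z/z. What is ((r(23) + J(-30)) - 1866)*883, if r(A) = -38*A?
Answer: -2418537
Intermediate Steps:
J(z) = 1
((r(23) + J(-30)) - 1866)*883 = ((-38*23 + 1) - 1866)*883 = ((-874 + 1) - 1866)*883 = (-873 - 1866)*883 = -2739*883 = -2418537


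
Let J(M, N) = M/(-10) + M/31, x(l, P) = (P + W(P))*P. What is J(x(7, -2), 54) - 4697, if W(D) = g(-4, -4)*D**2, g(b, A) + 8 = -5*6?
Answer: -731269/155 ≈ -4717.9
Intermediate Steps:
g(b, A) = -38 (g(b, A) = -8 - 5*6 = -8 - 30 = -38)
W(D) = -38*D**2
x(l, P) = P*(P - 38*P**2) (x(l, P) = (P - 38*P**2)*P = P*(P - 38*P**2))
J(M, N) = -21*M/310 (J(M, N) = M*(-1/10) + M*(1/31) = -M/10 + M/31 = -21*M/310)
J(x(7, -2), 54) - 4697 = -21*(-2)**2*(1 - 38*(-2))/310 - 4697 = -42*(1 + 76)/155 - 4697 = -42*77/155 - 4697 = -21/310*308 - 4697 = -3234/155 - 4697 = -731269/155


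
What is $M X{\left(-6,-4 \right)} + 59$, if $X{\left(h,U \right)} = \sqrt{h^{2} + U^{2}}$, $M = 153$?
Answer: $59 + 306 \sqrt{13} \approx 1162.3$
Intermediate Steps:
$X{\left(h,U \right)} = \sqrt{U^{2} + h^{2}}$
$M X{\left(-6,-4 \right)} + 59 = 153 \sqrt{\left(-4\right)^{2} + \left(-6\right)^{2}} + 59 = 153 \sqrt{16 + 36} + 59 = 153 \sqrt{52} + 59 = 153 \cdot 2 \sqrt{13} + 59 = 306 \sqrt{13} + 59 = 59 + 306 \sqrt{13}$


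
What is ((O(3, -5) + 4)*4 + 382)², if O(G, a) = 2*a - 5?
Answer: 114244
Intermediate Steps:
O(G, a) = -5 + 2*a
((O(3, -5) + 4)*4 + 382)² = (((-5 + 2*(-5)) + 4)*4 + 382)² = (((-5 - 10) + 4)*4 + 382)² = ((-15 + 4)*4 + 382)² = (-11*4 + 382)² = (-44 + 382)² = 338² = 114244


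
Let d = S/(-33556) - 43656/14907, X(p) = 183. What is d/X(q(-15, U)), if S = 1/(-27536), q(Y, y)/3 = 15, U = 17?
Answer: -4482006374621/280072114631744 ≈ -0.016003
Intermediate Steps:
q(Y, y) = 45 (q(Y, y) = 3*15 = 45)
S = -1/27536 ≈ -3.6316e-5
d = -13446019123863/4591346141504 (d = -1/27536/(-33556) - 43656/14907 = -1/27536*(-1/33556) - 43656*1/14907 = 1/923998016 - 14552/4969 = -13446019123863/4591346141504 ≈ -2.9286)
d/X(q(-15, U)) = -13446019123863/4591346141504/183 = -13446019123863/4591346141504*1/183 = -4482006374621/280072114631744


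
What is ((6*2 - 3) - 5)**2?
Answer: 16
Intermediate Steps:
((6*2 - 3) - 5)**2 = ((12 - 3) - 5)**2 = (9 - 5)**2 = 4**2 = 16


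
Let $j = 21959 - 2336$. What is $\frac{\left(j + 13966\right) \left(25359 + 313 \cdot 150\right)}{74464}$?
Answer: $\frac{2428787001}{74464} \approx 32617.0$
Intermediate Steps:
$j = 19623$
$\frac{\left(j + 13966\right) \left(25359 + 313 \cdot 150\right)}{74464} = \frac{\left(19623 + 13966\right) \left(25359 + 313 \cdot 150\right)}{74464} = 33589 \left(25359 + 46950\right) \frac{1}{74464} = 33589 \cdot 72309 \cdot \frac{1}{74464} = 2428787001 \cdot \frac{1}{74464} = \frac{2428787001}{74464}$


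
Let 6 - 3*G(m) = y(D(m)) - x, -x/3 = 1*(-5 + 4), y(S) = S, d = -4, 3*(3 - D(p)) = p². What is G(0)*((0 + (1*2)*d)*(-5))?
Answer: 80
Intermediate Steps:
D(p) = 3 - p²/3
x = 3 (x = -3*(-5 + 4) = -3*(-1) = 3)
G(m) = 2 + m²/9 (G(m) = 2 - ((3 - m²/3) - 1*3)/3 = 2 - ((3 - m²/3) - 3)/3 = 2 - (-1)*m²/9 = 2 + m²/9)
G(0)*((0 + (1*2)*d)*(-5)) = (2 + (⅑)*0²)*((0 + (1*2)*(-4))*(-5)) = (2 + (⅑)*0)*((0 + 2*(-4))*(-5)) = (2 + 0)*((0 - 8)*(-5)) = 2*(-8*(-5)) = 2*40 = 80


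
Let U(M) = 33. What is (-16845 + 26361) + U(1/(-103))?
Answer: 9549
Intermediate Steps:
(-16845 + 26361) + U(1/(-103)) = (-16845 + 26361) + 33 = 9516 + 33 = 9549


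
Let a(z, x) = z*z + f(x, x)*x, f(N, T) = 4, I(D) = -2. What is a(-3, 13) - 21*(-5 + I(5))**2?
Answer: -968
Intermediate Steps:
a(z, x) = z**2 + 4*x (a(z, x) = z*z + 4*x = z**2 + 4*x)
a(-3, 13) - 21*(-5 + I(5))**2 = ((-3)**2 + 4*13) - 21*(-5 - 2)**2 = (9 + 52) - 21*(-7)**2 = 61 - 21*49 = 61 - 1029 = -968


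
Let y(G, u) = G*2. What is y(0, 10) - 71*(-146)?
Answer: 10366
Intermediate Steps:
y(G, u) = 2*G
y(0, 10) - 71*(-146) = 2*0 - 71*(-146) = 0 + 10366 = 10366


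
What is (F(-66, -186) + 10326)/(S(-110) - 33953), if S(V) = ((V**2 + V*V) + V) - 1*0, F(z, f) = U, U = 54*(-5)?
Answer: -10056/9863 ≈ -1.0196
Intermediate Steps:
U = -270
F(z, f) = -270
S(V) = V + 2*V**2 (S(V) = ((V**2 + V**2) + V) + 0 = (2*V**2 + V) + 0 = (V + 2*V**2) + 0 = V + 2*V**2)
(F(-66, -186) + 10326)/(S(-110) - 33953) = (-270 + 10326)/(-110*(1 + 2*(-110)) - 33953) = 10056/(-110*(1 - 220) - 33953) = 10056/(-110*(-219) - 33953) = 10056/(24090 - 33953) = 10056/(-9863) = 10056*(-1/9863) = -10056/9863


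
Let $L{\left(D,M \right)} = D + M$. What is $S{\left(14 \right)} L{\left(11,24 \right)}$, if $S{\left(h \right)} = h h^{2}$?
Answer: $96040$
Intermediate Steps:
$S{\left(h \right)} = h^{3}$
$S{\left(14 \right)} L{\left(11,24 \right)} = 14^{3} \left(11 + 24\right) = 2744 \cdot 35 = 96040$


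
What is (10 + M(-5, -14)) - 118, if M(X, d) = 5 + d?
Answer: -117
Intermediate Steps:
(10 + M(-5, -14)) - 118 = (10 + (5 - 14)) - 118 = (10 - 9) - 118 = 1 - 118 = -117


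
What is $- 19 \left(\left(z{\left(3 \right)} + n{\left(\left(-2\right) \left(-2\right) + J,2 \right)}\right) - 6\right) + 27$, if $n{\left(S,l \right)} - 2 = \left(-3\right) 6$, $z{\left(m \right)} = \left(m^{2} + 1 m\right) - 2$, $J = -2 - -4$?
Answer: $255$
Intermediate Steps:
$J = 2$ ($J = -2 + 4 = 2$)
$z{\left(m \right)} = -2 + m + m^{2}$ ($z{\left(m \right)} = \left(m^{2} + m\right) - 2 = \left(m + m^{2}\right) - 2 = -2 + m + m^{2}$)
$n{\left(S,l \right)} = -16$ ($n{\left(S,l \right)} = 2 - 18 = -16$)
$- 19 \left(\left(z{\left(3 \right)} + n{\left(\left(-2\right) \left(-2\right) + J,2 \right)}\right) - 6\right) + 27 = - 19 \left(\left(\left(-2 + 3 + 3^{2}\right) - 16\right) - 6\right) + 27 = - 19 \left(\left(\left(-2 + 3 + 9\right) - 16\right) - 6\right) + 27 = - 19 \left(\left(10 - 16\right) - 6\right) + 27 = - 19 \left(-6 - 6\right) + 27 = \left(-19\right) \left(-12\right) + 27 = 228 + 27 = 255$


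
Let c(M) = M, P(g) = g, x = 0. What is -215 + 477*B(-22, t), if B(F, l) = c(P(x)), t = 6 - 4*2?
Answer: -215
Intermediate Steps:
t = -2 (t = 6 - 8 = -2)
B(F, l) = 0
-215 + 477*B(-22, t) = -215 + 477*0 = -215 + 0 = -215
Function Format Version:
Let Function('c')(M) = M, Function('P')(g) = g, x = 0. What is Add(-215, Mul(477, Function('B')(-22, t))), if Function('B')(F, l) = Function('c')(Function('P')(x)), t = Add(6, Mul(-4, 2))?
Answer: -215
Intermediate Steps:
t = -2 (t = Add(6, -8) = -2)
Function('B')(F, l) = 0
Add(-215, Mul(477, Function('B')(-22, t))) = Add(-215, Mul(477, 0)) = Add(-215, 0) = -215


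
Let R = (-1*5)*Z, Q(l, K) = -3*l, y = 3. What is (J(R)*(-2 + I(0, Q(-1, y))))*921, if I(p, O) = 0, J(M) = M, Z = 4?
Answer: 36840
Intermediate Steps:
R = -20 (R = -1*5*4 = -5*4 = -20)
(J(R)*(-2 + I(0, Q(-1, y))))*921 = -20*(-2 + 0)*921 = -20*(-2)*921 = 40*921 = 36840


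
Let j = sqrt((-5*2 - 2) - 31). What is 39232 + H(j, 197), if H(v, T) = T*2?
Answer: 39626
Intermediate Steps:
j = I*sqrt(43) (j = sqrt((-10 - 2) - 31) = sqrt(-12 - 31) = sqrt(-43) = I*sqrt(43) ≈ 6.5574*I)
H(v, T) = 2*T
39232 + H(j, 197) = 39232 + 2*197 = 39232 + 394 = 39626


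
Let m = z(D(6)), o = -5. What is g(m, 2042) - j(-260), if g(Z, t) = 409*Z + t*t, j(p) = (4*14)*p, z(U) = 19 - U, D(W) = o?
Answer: 4194140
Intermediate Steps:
D(W) = -5
j(p) = 56*p
m = 24 (m = 19 - 1*(-5) = 19 + 5 = 24)
g(Z, t) = t² + 409*Z (g(Z, t) = 409*Z + t² = t² + 409*Z)
g(m, 2042) - j(-260) = (2042² + 409*24) - 56*(-260) = (4169764 + 9816) - 1*(-14560) = 4179580 + 14560 = 4194140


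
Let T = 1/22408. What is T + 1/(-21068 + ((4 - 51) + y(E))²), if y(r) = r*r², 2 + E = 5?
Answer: -435/115782136 ≈ -3.7571e-6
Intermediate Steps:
E = 3 (E = -2 + 5 = 3)
T = 1/22408 ≈ 4.4627e-5
y(r) = r³
T + 1/(-21068 + ((4 - 51) + y(E))²) = 1/22408 + 1/(-21068 + ((4 - 51) + 3³)²) = 1/22408 + 1/(-21068 + (-47 + 27)²) = 1/22408 + 1/(-21068 + (-20)²) = 1/22408 + 1/(-21068 + 400) = 1/22408 + 1/(-20668) = 1/22408 - 1/20668 = -435/115782136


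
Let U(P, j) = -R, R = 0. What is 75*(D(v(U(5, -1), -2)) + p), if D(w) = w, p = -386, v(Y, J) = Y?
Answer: -28950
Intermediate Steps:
U(P, j) = 0 (U(P, j) = -1*0 = 0)
75*(D(v(U(5, -1), -2)) + p) = 75*(0 - 386) = 75*(-386) = -28950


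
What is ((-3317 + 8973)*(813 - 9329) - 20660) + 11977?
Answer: -48175179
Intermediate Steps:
((-3317 + 8973)*(813 - 9329) - 20660) + 11977 = (5656*(-8516) - 20660) + 11977 = (-48166496 - 20660) + 11977 = -48187156 + 11977 = -48175179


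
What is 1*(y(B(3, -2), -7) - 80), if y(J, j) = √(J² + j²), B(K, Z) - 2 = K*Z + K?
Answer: -80 + 5*√2 ≈ -72.929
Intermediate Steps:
B(K, Z) = 2 + K + K*Z (B(K, Z) = 2 + (K*Z + K) = 2 + (K + K*Z) = 2 + K + K*Z)
1*(y(B(3, -2), -7) - 80) = 1*(√((2 + 3 + 3*(-2))² + (-7)²) - 80) = 1*(√((2 + 3 - 6)² + 49) - 80) = 1*(√((-1)² + 49) - 80) = 1*(√(1 + 49) - 80) = 1*(√50 - 80) = 1*(5*√2 - 80) = 1*(-80 + 5*√2) = -80 + 5*√2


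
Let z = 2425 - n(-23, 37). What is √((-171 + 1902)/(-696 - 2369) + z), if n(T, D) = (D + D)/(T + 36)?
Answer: 2*√960013596035/39845 ≈ 49.181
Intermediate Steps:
n(T, D) = 2*D/(36 + T) (n(T, D) = (2*D)/(36 + T) = 2*D/(36 + T))
z = 31451/13 (z = 2425 - 2*37/(36 - 23) = 2425 - 2*37/13 = 2425 - 1*74/13 = 2425 - 74/13 = 31451/13 ≈ 2419.3)
√((-171 + 1902)/(-696 - 2369) + z) = √((-171 + 1902)/(-696 - 2369) + 31451/13) = √(1731/(-3065) + 31451/13) = √(1731*(-1/3065) + 31451/13) = √(-1731/3065 + 31451/13) = √(96374812/39845) = 2*√960013596035/39845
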